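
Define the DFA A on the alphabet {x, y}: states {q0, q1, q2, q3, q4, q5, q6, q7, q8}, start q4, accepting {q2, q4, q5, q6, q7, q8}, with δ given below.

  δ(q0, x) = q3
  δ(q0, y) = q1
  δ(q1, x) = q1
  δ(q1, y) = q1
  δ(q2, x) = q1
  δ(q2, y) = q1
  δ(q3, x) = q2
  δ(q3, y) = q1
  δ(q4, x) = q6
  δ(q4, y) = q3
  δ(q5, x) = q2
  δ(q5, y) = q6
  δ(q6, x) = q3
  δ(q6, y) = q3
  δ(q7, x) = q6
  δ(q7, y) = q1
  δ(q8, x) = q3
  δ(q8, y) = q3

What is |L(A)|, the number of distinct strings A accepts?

The useful subgraph on states {q2, q3, q4, q6} is acyclic, so L(A) is finite; the longest accepting path visits 4 useful states, giving maximum string length 3.
Counting accepting paths from q4 by length: 1 of length 0, 1 of length 1, 1 of length 2, 2 of length 3. Total 5.

5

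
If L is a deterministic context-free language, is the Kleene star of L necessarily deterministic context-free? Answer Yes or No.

L = {c aⁿbⁿ : n≥0} ∪ {cc aⁿb²ⁿ : n≥0} is a DCFL (the number of leading c's fixes which ratio the DPDA checks), but L* is not. Every word of L starts with c, so in a factorisation of the string cc aⁱbʲ (i≥1) into words of L each factor begins at one of the two c's: either the whole string is a single word of L (forcing j = 2i), or it splits as c · (c aⁱbʲ) with c ∈ L (take n = 0) and c aⁱbʲ ∈ L (forcing j = i). Thus L* ∩ cca⁺b* = {cc aⁿbⁿ : n≥1} ∪ {cc aⁿb²ⁿ : n≥1}. A DPDA for L* would give one for this intersection with a regular set, and, started from its configuration after reading cc, one for {aⁿbⁿ : n≥1} ∪ {aⁿb²ⁿ : n≥1}, which no deterministic PDA accepts (a DPDA for it would have a single run on aⁿb²ⁿ, accepting after the prefix aⁿbⁿ and accepting again after n more b's; an ordinary PDA that simulates it on a's and b's and, at any moment when it is accepting, may switch to reading only a fresh letter d while feeding each d to the simulation as a b, would accept aⁱbʲdᵏ (k≥1) exactly when both aⁱbʲ and aⁱbʲ⁺ᵏ are in the language, i.e. its language intersected with the regular set a*b*d⁺ would be exactly {aⁿbⁿdⁿ : n≥1} — impossible, since context-free languages are closed under intersection with regular sets and {aⁿbⁿdⁿ} is not context-free). So L* is not a DCFL.

No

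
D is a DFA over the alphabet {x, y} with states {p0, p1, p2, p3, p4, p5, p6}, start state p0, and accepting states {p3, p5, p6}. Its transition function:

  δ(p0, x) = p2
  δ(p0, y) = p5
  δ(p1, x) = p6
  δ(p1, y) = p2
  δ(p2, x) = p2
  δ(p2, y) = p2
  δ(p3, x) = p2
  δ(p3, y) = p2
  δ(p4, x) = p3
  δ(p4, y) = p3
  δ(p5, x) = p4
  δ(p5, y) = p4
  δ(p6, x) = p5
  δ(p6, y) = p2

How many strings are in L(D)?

5

The useful subgraph on states {p0, p3, p4, p5} is acyclic, so L(D) is finite; the longest accepting path visits 4 useful states, giving maximum string length 3.
Counting accepting paths from p0 by length: 1 of length 1, 4 of length 3. Total 5.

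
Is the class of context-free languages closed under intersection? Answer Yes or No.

No

{aⁿbⁿcᵐ : m,n≥0} and {aᵐbⁿcⁿ : m,n≥0} are both context-free, but their intersection {aⁿbⁿcⁿ : n≥0} is not (pumping lemma).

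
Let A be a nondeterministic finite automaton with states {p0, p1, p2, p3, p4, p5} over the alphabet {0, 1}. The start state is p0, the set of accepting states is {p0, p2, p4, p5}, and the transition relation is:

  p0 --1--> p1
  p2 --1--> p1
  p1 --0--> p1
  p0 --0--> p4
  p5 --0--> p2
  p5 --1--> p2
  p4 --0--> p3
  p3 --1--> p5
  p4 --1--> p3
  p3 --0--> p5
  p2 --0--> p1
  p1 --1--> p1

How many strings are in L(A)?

The useful subgraph on states {p0, p2, p3, p4, p5} is acyclic, so L(A) is finite; the longest accepting path visits 5 useful states, giving maximum string length 4.
Counting accepting paths from p0 by length: 1 of length 0, 1 of length 1, 4 of length 3, 8 of length 4. Total 14.

14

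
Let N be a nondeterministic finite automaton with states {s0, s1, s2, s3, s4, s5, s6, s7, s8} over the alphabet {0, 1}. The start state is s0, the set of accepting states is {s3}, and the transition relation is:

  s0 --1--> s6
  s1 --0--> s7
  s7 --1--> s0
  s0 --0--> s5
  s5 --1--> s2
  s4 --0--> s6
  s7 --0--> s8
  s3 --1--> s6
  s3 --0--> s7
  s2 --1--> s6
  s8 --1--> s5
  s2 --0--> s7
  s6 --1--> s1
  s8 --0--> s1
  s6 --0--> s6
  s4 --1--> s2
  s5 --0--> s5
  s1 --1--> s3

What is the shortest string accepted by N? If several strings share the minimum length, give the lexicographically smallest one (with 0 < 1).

A breadth-first search from s0 reaches an accepting state first via the path s0 → s6 → s1 → s3 on input 111.
No string of length < 3 is accepted (BFS exhausts all shorter strings without reaching an accepting state), and 111 is the lexicographically least accepting string of length 3.

111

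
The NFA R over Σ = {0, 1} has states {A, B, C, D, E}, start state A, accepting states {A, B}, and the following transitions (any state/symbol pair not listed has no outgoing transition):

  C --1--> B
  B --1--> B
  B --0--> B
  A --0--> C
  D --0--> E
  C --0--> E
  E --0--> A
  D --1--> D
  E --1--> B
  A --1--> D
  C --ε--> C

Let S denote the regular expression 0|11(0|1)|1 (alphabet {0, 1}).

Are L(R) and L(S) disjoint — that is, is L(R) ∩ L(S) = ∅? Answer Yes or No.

Converting the expression S to a DFA (subset construction, then merging equivalent states) gives the minimal DFA with states {s0, s1, s2, s3, s4}, start state s0, accepting states {s1, s2} and transitions s0: 0→s1, 1→s2; s1: 0→s3, 1→s3; s2: 0→s3, 1→s4; s3: 0→s3, 1→s3; s4: 0→s1, 1→s1.
Exploring the product automaton R × S from the start pair (A, s0), following both machines on each input symbol, reaches 11 state pairs: (A, s0), (C, s1), (D, s2), (E, s3), (B, s3), (D, s4), (A, s3), (E, s1), (D, s1), (C, s3), (D, s3).
R accepts in {A, B} and S accepts in {s1, s2}; no reachable pair has both components accepting, so no string drives both machines to acceptance simultaneously and L(R) ∩ L(S) = ∅.
So no string is accepted by both, and the intersection is empty.

Yes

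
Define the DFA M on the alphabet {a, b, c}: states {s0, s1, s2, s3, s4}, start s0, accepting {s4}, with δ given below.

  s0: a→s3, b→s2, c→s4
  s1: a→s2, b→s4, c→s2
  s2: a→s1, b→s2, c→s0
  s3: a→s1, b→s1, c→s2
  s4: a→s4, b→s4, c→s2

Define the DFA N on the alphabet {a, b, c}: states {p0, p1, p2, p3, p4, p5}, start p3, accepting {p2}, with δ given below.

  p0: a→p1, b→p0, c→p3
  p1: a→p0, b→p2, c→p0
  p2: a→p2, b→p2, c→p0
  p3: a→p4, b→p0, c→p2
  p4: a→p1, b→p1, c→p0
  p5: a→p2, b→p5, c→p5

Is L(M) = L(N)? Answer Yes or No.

Exploring the product automaton M × N from the start pair (s0, p3), following both machines on each input symbol, reaches 5 state pairs: (s0, p3), (s3, p4), (s2, p0), (s4, p2), (s1, p1).
M accepts in {s4} and N accepts in {p2}. In every reachable pair the two components are either both accepting — (s4, p2) — or both non-accepting, so no string is accepted by exactly one of the machines: L(M) \ L(N) and L(N) \ L(M) are both empty.
Hence every string is accepted by M iff it is accepted by N, and the two languages coincide.

Yes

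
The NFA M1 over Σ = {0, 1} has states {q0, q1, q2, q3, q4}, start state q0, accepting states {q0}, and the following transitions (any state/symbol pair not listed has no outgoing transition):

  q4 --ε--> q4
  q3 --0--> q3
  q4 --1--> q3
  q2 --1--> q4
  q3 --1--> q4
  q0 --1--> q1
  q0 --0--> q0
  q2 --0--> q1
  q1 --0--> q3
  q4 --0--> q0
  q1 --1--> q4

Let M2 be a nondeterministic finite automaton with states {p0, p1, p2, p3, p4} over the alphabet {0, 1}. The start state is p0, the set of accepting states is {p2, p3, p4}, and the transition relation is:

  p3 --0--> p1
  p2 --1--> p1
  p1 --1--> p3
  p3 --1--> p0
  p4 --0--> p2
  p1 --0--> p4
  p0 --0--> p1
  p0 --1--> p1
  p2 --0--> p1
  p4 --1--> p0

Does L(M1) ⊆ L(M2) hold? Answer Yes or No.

No

The empty string ε is in L(M1) but not in L(M2).
So L(M1) ⊄ L(M2).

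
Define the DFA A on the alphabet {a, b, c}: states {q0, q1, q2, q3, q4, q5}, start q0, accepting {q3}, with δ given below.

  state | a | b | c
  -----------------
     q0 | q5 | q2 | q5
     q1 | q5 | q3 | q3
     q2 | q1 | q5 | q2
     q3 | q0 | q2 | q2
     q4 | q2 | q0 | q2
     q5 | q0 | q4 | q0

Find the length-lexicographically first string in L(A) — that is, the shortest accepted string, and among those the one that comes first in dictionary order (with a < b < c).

bab

A breadth-first search from q0 reaches an accepting state first via the path q0 → q2 → q1 → q3 on input bab.
No string of length < 3 is accepted (BFS exhausts all shorter strings without reaching an accepting state), and bab is the lexicographically least accepting string of length 3.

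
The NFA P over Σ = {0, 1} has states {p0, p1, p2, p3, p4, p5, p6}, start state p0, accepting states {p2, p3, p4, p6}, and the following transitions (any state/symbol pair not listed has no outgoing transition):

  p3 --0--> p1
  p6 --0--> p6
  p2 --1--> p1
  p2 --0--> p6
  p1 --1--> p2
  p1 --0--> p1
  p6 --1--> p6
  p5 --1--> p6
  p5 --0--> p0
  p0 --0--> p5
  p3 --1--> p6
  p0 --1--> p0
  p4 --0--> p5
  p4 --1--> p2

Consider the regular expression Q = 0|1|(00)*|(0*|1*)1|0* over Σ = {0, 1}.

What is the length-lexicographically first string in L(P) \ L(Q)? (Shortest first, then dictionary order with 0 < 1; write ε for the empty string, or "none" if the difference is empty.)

The string 010 is accepted by P but not by Q.
No shorter string lies in the difference, and 010 is the lexicographically first length-3 string in L(P) \ L(Q).

010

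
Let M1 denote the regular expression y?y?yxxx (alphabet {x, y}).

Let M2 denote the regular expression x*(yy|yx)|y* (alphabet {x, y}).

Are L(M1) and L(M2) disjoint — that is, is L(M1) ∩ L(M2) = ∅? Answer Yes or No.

Yes

Converting the expression M1 to a DFA (subset construction, then merging equivalent states) gives the minimal DFA with states {r0, r1, r2, r3, r4, r5, r6, r7}, start state r0, accepting states {r7} and transitions r0: x→r1, y→r2; r1: x→r1, y→r1; r2: x→r3, y→r4; r3: x→r5, y→r1; r4: x→r3, y→r6; r5: x→r7, y→r1; r6: x→r3, y→r1; r7: x→r1, y→r1.
Converting the expression M2 to a DFA (subset construction, then merging equivalent states) gives the minimal DFA with states {t0, t1, t2, t3, t4, t5, t6}, start state t0, accepting states {t0, t2, t4, t5} and transitions t0: x→t1, y→t2; t1: x→t1, y→t3; t2: x→t4, y→t5; t3: x→t4, y→t4; t4: x→t6, y→t6; t5: x→t6, y→t5; t6: x→t6, y→t6.
Exploring the product automaton M1 × M2 from the start pair (r0, t0), following both machines on each input symbol, reaches 13 state pairs: (r0, t0), (r1, t1), (r2, t2), (r1, t3), (r3, t4), (r4, t5), (r1, t4), (r5, t6), (r1, t6), (r3, t6), (r6, t5), (r7, t6), (r1, t5).
M1 accepts in {r7} and M2 accepts in {t0, t2, t4, t5}; no reachable pair has both components accepting, so no string drives both machines to acceptance simultaneously and L(M1) ∩ L(M2) = ∅.
So no string is accepted by both, and the intersection is empty.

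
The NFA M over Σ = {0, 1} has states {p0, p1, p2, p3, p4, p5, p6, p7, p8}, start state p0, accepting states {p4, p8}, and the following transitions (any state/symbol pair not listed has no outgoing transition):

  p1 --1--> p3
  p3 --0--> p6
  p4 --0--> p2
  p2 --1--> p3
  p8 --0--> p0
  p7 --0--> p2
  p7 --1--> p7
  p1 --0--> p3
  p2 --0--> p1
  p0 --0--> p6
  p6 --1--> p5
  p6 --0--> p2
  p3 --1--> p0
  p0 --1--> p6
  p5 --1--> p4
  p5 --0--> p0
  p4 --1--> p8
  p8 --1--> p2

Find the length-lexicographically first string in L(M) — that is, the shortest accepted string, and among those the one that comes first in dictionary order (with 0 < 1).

011

A breadth-first search from p0 reaches an accepting state first via the path p0 → p6 → p5 → p4 on input 011.
No string of length < 3 is accepted (BFS exhausts all shorter strings without reaching an accepting state), and 011 is the lexicographically least accepting string of length 3.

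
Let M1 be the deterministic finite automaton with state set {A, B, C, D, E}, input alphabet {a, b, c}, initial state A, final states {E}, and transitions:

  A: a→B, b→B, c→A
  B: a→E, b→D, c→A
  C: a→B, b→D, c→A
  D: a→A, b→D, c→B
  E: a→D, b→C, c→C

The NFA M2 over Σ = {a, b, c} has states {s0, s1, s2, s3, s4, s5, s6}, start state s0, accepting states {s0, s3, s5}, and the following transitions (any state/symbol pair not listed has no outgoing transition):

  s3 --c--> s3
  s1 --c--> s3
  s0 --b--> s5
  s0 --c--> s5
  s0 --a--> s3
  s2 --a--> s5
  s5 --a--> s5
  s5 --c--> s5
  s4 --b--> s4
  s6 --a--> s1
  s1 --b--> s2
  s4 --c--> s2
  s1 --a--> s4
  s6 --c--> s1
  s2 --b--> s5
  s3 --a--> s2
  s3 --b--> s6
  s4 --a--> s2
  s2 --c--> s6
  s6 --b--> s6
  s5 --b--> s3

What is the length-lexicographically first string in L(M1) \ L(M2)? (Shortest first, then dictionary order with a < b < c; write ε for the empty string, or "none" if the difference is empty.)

The string aa is accepted by M1 but not by M2.
No shorter string lies in the difference, and aa is the lexicographically first length-2 string in L(M1) \ L(M2).

aa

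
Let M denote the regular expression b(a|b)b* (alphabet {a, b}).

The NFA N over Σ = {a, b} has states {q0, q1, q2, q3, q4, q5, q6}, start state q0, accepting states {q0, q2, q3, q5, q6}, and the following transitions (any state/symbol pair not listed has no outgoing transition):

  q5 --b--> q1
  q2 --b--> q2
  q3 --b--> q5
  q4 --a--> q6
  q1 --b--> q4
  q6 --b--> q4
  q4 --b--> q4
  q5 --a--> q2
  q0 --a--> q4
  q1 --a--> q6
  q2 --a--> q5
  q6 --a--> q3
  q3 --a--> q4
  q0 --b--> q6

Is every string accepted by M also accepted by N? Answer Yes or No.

No

The string bb is in L(M) but not in L(N).
So L(M) ⊄ L(N).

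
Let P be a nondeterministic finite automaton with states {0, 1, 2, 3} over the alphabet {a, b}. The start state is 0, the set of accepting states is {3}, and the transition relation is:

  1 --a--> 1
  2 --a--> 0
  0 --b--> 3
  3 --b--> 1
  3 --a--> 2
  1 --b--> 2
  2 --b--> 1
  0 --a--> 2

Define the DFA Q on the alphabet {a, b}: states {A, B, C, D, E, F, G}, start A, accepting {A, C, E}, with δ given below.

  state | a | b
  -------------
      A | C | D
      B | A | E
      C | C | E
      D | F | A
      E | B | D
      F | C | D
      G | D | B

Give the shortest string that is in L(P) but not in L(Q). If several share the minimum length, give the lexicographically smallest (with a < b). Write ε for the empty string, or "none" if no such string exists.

b

The string b is accepted by P but not by Q.
No shorter string lies in the difference, and b is the lexicographically first length-1 string in L(P) \ L(Q).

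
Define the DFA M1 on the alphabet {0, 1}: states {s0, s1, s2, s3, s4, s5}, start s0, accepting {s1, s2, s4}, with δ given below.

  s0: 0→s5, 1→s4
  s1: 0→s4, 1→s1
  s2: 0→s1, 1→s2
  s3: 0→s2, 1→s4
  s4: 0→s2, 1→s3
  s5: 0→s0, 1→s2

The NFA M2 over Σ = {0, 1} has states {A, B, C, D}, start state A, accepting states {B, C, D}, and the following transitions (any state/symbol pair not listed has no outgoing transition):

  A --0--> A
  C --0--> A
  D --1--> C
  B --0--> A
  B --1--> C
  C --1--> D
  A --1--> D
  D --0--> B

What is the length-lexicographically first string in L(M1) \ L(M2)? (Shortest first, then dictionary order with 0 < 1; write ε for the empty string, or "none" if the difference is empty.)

100

The string 100 is accepted by M1 but not by M2.
No shorter string lies in the difference, and 100 is the lexicographically first length-3 string in L(M1) \ L(M2).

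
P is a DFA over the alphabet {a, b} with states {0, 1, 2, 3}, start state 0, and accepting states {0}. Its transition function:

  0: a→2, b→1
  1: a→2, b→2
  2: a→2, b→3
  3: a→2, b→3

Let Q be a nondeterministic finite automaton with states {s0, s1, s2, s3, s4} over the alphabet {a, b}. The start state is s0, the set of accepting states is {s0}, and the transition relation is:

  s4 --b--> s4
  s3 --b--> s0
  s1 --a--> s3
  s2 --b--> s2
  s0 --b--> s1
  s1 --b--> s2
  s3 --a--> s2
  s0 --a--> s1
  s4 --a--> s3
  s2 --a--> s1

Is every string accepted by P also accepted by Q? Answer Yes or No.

Exploring the product automaton P × Q from the start pair (0, s0), following both machines on each input symbol, reaches 8 state pairs: (0, s0), (2, s1), (1, s1), (2, s3), (3, s2), (2, s2), (3, s0), (3, s1).
P accepts in {0} and Q accepts in {s0}. The reachable pairs whose P-component is accepting are (0, s0); in each of them the Q-component is accepting too, so the product for L(P) \ L(Q) (P-component accepting, Q-component rejecting) has no reachable accepting pair and the difference is empty.
Hence every string in L(P) is also in L(Q).

Yes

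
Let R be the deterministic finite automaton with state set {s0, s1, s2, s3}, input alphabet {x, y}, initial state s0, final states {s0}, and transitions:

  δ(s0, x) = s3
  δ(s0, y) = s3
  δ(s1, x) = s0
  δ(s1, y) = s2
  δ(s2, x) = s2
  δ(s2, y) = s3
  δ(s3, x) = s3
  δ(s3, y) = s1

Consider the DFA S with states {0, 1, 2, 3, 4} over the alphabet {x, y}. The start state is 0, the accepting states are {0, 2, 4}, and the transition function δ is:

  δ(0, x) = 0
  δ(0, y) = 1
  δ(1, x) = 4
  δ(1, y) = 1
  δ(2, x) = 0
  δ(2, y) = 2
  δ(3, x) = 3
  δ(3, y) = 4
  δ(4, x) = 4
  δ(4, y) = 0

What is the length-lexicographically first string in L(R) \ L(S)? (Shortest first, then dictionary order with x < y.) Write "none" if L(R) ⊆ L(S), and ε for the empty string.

none

Exploring the product automaton R × S from the start pair (s0, 0), following both machines on each input symbol, reaches 9 state pairs: (s0, 0), (s3, 0), (s3, 1), (s1, 1), (s3, 4), (s0, 4), (s2, 1), (s1, 0), (s2, 4).
R accepts in {s0} and S accepts in {0, 2, 4}. The reachable pairs whose R-component is accepting are (s0, 0), (s0, 4); in each of them the S-component is accepting too, so the product for L(R) \ L(S) (R-component accepting, S-component rejecting) has no reachable accepting pair and the difference is empty.
So every string accepted by R is also accepted by S: L(R) \ L(S) = ∅ and there is no such string.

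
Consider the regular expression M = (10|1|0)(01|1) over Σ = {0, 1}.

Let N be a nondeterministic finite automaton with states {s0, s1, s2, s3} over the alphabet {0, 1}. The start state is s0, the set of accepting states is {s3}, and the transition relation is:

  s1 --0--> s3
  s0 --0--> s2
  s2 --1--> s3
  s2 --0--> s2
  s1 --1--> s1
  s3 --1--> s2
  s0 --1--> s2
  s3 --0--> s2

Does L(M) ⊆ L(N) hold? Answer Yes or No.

Yes

Converting the expression M to a DFA (subset construction, then merging equivalent states) gives the minimal DFA with states {m0, m1, m2, m3, m4, m5}, start state m0, accepting states {m4} and transitions m0: 0→m1, 1→m2; m1: 0→m3, 1→m4; m2: 0→m1, 1→m4; m3: 0→m5, 1→m4; m4: 0→m5, 1→m5; m5: 0→m5, 1→m5.
Exploring the product automaton M × N from the start pair (m0, s0), following both machines on each input symbol, reaches 7 state pairs: (m0, s0), (m1, s2), (m2, s2), (m3, s2), (m4, s3), (m5, s2), (m5, s3).
M accepts in {m4} and N accepts in {s3}. The reachable pairs whose M-component is accepting are (m4, s3); in each of them the N-component is accepting too, so the product for L(M) \ L(N) (M-component accepting, N-component rejecting) has no reachable accepting pair and the difference is empty.
Hence every string in L(M) is also in L(N).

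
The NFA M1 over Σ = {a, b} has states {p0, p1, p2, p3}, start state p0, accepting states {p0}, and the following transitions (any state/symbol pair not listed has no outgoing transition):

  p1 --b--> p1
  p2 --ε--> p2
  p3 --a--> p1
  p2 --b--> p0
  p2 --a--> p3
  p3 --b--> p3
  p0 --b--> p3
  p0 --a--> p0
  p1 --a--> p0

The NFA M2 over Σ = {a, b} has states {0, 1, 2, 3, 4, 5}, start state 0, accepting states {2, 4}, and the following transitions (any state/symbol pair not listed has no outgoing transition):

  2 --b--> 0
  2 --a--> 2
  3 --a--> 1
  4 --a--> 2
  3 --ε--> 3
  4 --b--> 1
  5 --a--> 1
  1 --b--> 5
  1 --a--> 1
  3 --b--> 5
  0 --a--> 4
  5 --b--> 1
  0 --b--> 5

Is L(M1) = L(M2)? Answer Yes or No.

The empty string ε is accepted by M1 but rejected by M2.
So L(M1) ≠ L(M2).

No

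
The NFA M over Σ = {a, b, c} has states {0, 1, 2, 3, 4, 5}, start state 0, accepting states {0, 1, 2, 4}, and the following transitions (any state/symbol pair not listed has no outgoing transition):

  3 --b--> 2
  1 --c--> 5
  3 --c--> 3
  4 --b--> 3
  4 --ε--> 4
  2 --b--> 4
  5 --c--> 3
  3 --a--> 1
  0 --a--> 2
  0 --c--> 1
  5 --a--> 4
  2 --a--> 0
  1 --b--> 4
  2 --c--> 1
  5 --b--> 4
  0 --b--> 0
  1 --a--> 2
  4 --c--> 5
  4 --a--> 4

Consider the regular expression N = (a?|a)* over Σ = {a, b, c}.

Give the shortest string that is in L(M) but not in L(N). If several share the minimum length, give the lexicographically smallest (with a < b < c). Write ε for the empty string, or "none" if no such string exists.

The string b is accepted by M but not by N.
No shorter string lies in the difference, and b is the lexicographically first length-1 string in L(M) \ L(N).

b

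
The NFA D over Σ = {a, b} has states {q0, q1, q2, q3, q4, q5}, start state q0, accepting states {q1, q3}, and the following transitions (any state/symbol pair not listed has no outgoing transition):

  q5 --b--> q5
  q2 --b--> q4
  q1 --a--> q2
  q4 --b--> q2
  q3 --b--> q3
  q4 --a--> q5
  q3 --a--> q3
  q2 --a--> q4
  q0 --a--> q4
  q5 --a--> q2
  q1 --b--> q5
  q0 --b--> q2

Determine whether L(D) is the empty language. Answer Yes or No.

The states reachable from the start state are {q0, q2, q4, q5}.
None of the accepting states {q1, q3} is reachable, so no string is accepted and L(D) = ∅.

Yes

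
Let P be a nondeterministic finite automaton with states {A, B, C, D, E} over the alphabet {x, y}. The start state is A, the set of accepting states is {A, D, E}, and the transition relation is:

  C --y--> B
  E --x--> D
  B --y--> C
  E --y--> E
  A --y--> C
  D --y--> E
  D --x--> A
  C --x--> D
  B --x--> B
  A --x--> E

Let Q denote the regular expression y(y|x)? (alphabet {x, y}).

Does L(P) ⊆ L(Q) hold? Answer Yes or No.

No

The empty string ε is in L(P) but not in L(Q).
So L(P) ⊄ L(Q).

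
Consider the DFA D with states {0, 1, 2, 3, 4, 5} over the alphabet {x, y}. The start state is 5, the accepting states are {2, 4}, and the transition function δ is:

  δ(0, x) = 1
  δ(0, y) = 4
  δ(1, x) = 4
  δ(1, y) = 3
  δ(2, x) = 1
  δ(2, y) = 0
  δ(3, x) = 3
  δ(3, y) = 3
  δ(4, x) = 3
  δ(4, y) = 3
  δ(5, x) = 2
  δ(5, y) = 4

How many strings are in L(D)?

The useful subgraph on states {0, 1, 2, 4, 5} is acyclic, so L(D) is finite; the longest accepting path visits 5 useful states, giving maximum string length 4.
Counting accepting paths from 5 by length: 2 of length 1, 2 of length 3, 1 of length 4. Total 5.

5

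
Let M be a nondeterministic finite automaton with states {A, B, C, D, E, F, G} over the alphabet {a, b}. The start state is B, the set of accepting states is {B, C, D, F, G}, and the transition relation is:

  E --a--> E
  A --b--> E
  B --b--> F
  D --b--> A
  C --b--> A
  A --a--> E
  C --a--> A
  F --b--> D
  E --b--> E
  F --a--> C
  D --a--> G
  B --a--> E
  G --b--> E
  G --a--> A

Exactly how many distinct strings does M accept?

5

The useful subgraph on states {B, C, D, F, G} is acyclic, so L(M) is finite; the longest accepting path visits 4 useful states, giving maximum string length 3.
Counting accepting paths from B by length: 1 of length 0, 1 of length 1, 2 of length 2, 1 of length 3. Total 5.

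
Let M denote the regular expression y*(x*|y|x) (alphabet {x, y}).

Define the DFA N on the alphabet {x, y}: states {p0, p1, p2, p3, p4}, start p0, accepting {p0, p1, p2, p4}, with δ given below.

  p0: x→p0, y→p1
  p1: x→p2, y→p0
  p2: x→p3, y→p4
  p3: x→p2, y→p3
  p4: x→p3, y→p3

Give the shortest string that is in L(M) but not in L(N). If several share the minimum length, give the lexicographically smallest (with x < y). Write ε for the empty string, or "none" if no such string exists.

The string yxx is accepted by M but not by N.
No shorter string lies in the difference, and yxx is the lexicographically first length-3 string in L(M) \ L(N).

yxx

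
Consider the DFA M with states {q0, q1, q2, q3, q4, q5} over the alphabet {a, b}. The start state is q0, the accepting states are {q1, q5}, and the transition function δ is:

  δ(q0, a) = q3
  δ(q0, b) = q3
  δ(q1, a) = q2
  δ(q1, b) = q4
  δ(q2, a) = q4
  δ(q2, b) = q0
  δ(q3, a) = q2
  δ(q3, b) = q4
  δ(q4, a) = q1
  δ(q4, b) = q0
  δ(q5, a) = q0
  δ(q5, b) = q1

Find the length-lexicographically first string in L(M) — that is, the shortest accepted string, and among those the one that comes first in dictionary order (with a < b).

A breadth-first search from q0 reaches an accepting state first via the path q0 → q3 → q4 → q1 on input aba.
No string of length < 3 is accepted (BFS exhausts all shorter strings without reaching an accepting state), and aba is the lexicographically least accepting string of length 3.

aba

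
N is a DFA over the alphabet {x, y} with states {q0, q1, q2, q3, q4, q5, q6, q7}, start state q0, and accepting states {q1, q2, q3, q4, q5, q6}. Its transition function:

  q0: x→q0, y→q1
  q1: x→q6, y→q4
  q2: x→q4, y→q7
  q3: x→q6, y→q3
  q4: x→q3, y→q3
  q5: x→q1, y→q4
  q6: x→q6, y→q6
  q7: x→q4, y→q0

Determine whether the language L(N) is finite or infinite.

State q0 is reachable from the start and can reach an accepting state, and it lies on the cycle q0 → q0.
Traversing that cycle any number of times yields accepted strings of unbounded length, so the language is infinite.

infinite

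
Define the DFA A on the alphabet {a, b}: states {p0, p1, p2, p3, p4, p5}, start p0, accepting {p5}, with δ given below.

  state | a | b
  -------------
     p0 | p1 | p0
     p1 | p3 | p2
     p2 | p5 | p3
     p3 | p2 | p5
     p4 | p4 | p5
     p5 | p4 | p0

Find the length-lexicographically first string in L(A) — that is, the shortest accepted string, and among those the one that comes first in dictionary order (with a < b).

A breadth-first search from p0 reaches an accepting state first via the path p0 → p1 → p3 → p5 on input aab.
No string of length < 3 is accepted (BFS exhausts all shorter strings without reaching an accepting state), and aab is the lexicographically least accepting string of length 3.

aab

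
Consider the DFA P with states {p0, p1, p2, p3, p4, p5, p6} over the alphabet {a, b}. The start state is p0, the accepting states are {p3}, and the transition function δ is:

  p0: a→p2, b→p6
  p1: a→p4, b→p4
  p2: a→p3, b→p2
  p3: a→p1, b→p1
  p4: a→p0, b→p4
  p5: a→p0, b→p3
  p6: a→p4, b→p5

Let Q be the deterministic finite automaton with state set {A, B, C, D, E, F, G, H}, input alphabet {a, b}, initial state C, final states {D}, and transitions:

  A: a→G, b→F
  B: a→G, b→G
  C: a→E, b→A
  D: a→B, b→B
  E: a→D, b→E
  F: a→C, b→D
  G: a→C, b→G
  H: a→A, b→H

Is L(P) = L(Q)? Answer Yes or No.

Yes

Exploring the product automaton P × Q from the start pair (p0, C), following both machines on each input symbol, reaches 7 state pairs: (p0, C), (p2, E), (p6, A), (p3, D), (p4, G), (p5, F), (p1, B).
P accepts in {p3} and Q accepts in {D}. In every reachable pair the two components are either both accepting — (p3, D) — or both non-accepting, so no string is accepted by exactly one of the machines: L(P) \ L(Q) and L(Q) \ L(P) are both empty.
Hence every string is accepted by P iff it is accepted by Q, and the two languages coincide.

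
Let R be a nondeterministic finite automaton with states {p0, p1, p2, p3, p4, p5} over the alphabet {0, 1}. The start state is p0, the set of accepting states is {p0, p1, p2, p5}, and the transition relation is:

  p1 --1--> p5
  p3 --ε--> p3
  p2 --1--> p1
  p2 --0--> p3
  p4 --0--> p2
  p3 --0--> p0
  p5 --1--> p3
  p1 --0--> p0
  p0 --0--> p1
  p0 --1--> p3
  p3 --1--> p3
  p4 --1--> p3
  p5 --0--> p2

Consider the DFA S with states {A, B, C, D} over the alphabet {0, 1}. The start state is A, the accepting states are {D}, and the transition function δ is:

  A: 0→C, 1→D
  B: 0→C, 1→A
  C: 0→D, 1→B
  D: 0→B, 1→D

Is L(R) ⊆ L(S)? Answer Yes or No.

No

The empty string ε is in L(R) but not in L(S).
So L(R) ⊄ L(S).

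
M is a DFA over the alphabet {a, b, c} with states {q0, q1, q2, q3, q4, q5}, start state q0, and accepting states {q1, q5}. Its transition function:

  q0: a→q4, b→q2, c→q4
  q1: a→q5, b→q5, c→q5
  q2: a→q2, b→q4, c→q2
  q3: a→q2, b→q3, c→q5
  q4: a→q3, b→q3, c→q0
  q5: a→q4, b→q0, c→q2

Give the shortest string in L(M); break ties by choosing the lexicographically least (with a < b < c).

A breadth-first search from q0 reaches an accepting state first via the path q0 → q4 → q3 → q5 on input aac.
No string of length < 3 is accepted (BFS exhausts all shorter strings without reaching an accepting state), and aac is the lexicographically least accepting string of length 3.

aac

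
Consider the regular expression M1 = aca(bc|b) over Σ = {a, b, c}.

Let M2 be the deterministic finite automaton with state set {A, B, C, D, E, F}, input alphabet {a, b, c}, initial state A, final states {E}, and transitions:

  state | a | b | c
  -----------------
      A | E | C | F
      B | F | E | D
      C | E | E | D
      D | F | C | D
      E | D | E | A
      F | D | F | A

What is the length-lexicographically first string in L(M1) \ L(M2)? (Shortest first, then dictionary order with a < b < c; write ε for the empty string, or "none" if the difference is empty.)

The string acabc is accepted by M1 but not by M2.
No shorter string lies in the difference, and acabc is the lexicographically first length-5 string in L(M1) \ L(M2).

acabc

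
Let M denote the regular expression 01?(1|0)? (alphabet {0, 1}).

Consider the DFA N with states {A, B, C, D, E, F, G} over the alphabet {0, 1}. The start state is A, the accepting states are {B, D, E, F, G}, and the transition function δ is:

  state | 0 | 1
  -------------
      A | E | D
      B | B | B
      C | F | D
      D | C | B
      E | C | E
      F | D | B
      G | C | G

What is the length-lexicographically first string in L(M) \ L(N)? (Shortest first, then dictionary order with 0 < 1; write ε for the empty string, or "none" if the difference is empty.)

The string 00 is accepted by M but not by N.
No shorter string lies in the difference, and 00 is the lexicographically first length-2 string in L(M) \ L(N).

00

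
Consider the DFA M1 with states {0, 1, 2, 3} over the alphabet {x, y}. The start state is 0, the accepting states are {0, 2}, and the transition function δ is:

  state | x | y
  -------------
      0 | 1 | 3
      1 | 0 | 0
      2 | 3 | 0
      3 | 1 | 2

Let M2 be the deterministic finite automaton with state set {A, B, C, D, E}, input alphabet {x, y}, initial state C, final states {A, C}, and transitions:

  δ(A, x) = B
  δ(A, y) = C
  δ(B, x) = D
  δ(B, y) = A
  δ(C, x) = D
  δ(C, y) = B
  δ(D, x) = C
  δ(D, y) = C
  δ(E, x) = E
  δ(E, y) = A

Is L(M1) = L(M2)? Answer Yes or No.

Yes

Exploring the product automaton M1 × M2 from the start pair (0, C), following both machines on each input symbol, reaches 4 state pairs: (0, C), (1, D), (3, B), (2, A).
M1 accepts in {0, 2} and M2 accepts in {A, C}. In every reachable pair the two components are either both accepting — (0, C), (2, A) — or both non-accepting, so no string is accepted by exactly one of the machines: L(M1) \ L(M2) and L(M2) \ L(M1) are both empty.
Hence every string is accepted by M1 iff it is accepted by M2, and the two languages coincide.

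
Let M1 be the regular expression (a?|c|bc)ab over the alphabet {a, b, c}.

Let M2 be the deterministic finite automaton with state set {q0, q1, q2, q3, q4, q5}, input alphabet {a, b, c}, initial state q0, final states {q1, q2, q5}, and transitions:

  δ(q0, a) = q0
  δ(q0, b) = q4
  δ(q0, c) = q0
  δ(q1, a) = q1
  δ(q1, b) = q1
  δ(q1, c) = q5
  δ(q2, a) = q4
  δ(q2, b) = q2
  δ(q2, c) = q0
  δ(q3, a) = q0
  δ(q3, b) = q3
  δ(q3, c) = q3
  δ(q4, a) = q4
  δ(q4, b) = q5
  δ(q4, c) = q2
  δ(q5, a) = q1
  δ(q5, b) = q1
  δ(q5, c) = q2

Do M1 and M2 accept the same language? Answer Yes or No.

No

The string ab is accepted by M1 but rejected by M2.
So L(M1) ≠ L(M2).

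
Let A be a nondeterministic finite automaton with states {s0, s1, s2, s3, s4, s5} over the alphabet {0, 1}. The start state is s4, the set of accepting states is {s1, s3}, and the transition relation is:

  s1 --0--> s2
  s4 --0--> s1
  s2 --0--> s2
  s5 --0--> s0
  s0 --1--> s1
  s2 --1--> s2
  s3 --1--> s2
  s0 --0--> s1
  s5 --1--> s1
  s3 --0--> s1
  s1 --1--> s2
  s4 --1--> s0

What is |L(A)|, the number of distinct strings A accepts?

The useful subgraph on states {s0, s1, s4} is acyclic, so L(A) is finite; the longest accepting path visits 3 useful states, giving maximum string length 2.
Counting accepting paths from s4 by length: 1 of length 1, 2 of length 2. Total 3.

3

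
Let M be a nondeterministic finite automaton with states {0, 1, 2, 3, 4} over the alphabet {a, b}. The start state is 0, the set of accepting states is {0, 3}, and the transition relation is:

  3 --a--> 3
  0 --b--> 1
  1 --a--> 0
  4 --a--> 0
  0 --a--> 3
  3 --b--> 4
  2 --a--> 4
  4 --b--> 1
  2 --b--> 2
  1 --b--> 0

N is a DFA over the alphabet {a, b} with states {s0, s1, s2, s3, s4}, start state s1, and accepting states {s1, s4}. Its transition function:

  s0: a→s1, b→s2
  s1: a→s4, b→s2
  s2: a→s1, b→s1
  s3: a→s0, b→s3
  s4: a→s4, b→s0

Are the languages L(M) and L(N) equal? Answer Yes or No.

Exploring the product automaton M × N from the start pair (0, s1), following both machines on each input symbol, reaches 4 state pairs: (0, s1), (3, s4), (1, s2), (4, s0).
M accepts in {0, 3} and N accepts in {s1, s4}. In every reachable pair the two components are either both accepting — (0, s1), (3, s4) — or both non-accepting, so no string is accepted by exactly one of the machines: L(M) \ L(N) and L(N) \ L(M) are both empty.
Hence every string is accepted by M iff it is accepted by N, and the two languages coincide.

Yes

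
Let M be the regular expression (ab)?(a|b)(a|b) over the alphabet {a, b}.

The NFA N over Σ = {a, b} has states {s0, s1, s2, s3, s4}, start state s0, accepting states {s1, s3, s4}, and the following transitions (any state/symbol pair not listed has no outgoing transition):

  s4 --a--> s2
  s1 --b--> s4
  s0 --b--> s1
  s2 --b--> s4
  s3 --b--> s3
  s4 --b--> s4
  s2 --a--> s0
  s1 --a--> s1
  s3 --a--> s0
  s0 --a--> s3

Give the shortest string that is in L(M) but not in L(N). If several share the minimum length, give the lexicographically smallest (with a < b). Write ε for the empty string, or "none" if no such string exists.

The string aa is accepted by M but not by N.
No shorter string lies in the difference, and aa is the lexicographically first length-2 string in L(M) \ L(N).

aa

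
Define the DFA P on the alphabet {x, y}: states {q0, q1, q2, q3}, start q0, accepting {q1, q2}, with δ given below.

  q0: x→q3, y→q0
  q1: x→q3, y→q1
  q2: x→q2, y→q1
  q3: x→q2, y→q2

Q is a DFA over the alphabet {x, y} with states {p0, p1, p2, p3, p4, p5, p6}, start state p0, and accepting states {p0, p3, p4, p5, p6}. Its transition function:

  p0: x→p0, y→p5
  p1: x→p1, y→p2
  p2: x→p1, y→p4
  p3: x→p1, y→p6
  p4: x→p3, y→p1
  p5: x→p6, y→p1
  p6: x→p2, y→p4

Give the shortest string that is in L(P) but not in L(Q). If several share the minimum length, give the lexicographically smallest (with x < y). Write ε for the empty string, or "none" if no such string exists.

xyy

The string xyy is accepted by P but not by Q.
No shorter string lies in the difference, and xyy is the lexicographically first length-3 string in L(P) \ L(Q).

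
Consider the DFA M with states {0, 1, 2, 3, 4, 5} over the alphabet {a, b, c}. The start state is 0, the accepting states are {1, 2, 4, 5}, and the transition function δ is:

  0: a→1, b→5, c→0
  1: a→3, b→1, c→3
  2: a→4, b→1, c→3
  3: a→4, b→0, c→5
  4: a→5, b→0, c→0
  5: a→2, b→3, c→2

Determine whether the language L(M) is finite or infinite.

infinite

State 0 is reachable from the start and can reach an accepting state, and it lies on the cycle 0 → 0.
Traversing that cycle any number of times yields accepted strings of unbounded length, so the language is infinite.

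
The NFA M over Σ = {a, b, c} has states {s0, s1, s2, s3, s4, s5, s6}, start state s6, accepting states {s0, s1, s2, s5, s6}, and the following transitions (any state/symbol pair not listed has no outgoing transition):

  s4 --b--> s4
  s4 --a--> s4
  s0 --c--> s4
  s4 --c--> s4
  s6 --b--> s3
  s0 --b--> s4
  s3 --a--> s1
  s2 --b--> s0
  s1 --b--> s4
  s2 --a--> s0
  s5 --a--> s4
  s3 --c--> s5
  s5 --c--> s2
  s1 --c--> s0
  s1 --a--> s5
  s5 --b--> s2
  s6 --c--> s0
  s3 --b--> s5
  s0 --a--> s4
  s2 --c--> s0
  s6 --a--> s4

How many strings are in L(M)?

31

The useful subgraph on states {s0, s1, s2, s3, s5, s6} is acyclic, so L(M) is finite; the longest accepting path visits 6 useful states, giving maximum string length 5.
Counting accepting paths from s6 by length: 1 of length 0, 1 of length 1, 3 of length 2, 6 of length 3, 14 of length 4, 6 of length 5. Total 31.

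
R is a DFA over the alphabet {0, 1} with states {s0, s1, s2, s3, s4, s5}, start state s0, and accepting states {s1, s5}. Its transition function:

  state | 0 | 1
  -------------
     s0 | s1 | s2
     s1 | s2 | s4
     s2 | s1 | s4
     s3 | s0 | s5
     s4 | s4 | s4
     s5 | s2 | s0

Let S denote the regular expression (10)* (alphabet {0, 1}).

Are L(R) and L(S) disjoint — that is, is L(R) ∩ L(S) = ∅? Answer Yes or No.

No

The string 10 is accepted by both R and S.
Hence L(R) ∩ L(S) ≠ ∅.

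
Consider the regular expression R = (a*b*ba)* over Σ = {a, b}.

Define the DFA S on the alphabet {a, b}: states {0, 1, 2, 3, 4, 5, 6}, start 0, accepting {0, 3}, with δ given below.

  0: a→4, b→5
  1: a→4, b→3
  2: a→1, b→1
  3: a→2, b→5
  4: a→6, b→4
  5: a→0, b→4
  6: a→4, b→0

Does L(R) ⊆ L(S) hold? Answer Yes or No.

The string aba is in L(R) but not in L(S).
So L(R) ⊄ L(S).

No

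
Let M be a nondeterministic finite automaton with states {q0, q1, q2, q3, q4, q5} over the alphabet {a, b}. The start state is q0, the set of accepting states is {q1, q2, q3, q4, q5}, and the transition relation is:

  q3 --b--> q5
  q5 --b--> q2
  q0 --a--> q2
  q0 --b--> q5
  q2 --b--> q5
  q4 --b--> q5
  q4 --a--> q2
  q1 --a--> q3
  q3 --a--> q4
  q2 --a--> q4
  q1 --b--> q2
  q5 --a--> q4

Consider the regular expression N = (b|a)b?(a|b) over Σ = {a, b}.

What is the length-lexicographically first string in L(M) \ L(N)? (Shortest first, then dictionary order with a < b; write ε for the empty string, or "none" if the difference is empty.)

The string a is accepted by M but not by N.
No shorter string lies in the difference, and a is the lexicographically first length-1 string in L(M) \ L(N).

a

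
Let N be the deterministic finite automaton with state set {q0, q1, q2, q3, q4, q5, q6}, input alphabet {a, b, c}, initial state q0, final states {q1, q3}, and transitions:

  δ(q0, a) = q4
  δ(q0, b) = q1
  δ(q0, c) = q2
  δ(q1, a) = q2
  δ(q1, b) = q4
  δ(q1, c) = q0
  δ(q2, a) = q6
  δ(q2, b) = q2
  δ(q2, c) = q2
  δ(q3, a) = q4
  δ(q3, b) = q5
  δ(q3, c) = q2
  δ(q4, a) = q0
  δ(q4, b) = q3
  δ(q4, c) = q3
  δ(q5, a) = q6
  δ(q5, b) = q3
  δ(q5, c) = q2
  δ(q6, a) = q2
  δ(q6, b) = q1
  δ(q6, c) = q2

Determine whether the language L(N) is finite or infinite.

State q0 is reachable from the start and can reach an accepting state, and it lies on the cycle q0 → q1 → q0.
Traversing that cycle any number of times yields accepted strings of unbounded length, so the language is infinite.

infinite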